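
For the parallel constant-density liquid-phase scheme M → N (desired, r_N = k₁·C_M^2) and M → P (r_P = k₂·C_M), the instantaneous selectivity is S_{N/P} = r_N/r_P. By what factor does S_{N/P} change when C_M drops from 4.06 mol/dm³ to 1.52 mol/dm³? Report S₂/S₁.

S_{N/P} = (k₁/k₂)·C_M, so S₂/S₁ = (C_{M,2}/C_{M,1}).
= 1.52/4.06 = 0.374.
Selectivity toward N falls as C_M falls — high-concentration operation is favoured.

0.374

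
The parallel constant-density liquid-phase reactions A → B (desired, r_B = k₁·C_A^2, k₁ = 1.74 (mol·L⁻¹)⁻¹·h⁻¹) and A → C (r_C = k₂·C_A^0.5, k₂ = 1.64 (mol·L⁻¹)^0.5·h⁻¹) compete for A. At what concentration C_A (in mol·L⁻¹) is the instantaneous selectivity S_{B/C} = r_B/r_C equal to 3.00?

2.00 mol·L⁻¹

S_{B/C} = (k₁/k₂)·C_A^1.5 ⇒ C_A = (S·k₂/k₁)^(1/1.5).
= (3.00×1.64/1.74)^(0.6667) = (2.828)^(0.6667) = 2.00 mol·L⁻¹.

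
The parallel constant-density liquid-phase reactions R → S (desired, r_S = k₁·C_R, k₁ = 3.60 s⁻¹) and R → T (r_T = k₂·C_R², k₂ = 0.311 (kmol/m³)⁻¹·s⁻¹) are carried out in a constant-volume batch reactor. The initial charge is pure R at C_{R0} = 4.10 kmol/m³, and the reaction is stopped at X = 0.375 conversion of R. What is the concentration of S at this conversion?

1.19 kmol/m³

C_R = C_{R0}(1−X) = 2.562 kmol/m³.
Along a PFR/batch, dC_S/dC_R = −r_S/(r_S+r_T) = −k₁/(k₁+k₂·C_R).
Integrating from C_{R0} to C_R: C_S = (3.60/0.311)·ln[(3.60+0.311·4.10)/(3.60+0.311·2.56)] = 11.58·ln(4.875/4.397) = 1.195 kmol/m³.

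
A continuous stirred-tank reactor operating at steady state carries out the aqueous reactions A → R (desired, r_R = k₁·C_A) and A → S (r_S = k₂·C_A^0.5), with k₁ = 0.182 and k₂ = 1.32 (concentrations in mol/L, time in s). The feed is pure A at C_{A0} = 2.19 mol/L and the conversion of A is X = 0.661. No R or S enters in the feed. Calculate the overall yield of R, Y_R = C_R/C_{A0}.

0.0702

Exit C_A = C_{A0}(1−X) = 2.19×0.339 = 0.7424 mol/L.
In a CSTR the entire volume is at exit conditions, so r_R = 0.182×0.7424 = 0.1351 and r_S = 1.32×0.7424^0.5 = 1.137.
Fraction of consumed A going to R: r_R/(r_R+r_S) = 0.1062.
C_R = 0.1062·C_{A0}·X = 0.1062×2.19×0.661 = 0.154 mol/L; Y_R = C_R/C_{A0} = 0.0702.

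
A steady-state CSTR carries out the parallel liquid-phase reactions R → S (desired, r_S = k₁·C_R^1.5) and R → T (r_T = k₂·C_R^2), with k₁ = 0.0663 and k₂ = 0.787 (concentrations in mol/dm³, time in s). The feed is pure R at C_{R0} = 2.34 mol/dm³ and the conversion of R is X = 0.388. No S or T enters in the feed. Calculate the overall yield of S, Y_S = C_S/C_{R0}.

Exit C_R = C_{R0}(1−X) = 2.34×0.612 = 1.432 mol/dm³.
A CSTR operates uniformly at the exit composition, giving r_S = 0.1136 and r_T = 1.614 (each k·C_R^n at C_R = 1.432).
Fraction of consumed R going to S: r_S/(r_S+r_T) = 0.06577.
C_S = 0.06577·C_{R0}·X = 0.06577×2.34×0.388 = 0.0597 mol/dm³; Y_S = C_S/C_{R0} = 0.0255.

0.0255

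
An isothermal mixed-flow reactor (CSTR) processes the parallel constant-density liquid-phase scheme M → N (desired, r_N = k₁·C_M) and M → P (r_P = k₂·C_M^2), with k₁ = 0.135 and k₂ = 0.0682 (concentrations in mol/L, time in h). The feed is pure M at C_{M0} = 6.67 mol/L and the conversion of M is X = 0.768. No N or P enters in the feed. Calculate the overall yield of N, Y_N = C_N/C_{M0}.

0.431

Exit C_M = C_{M0}(1−X) = 6.67×0.232 = 1.547 mol/L.
A CSTR operates uniformly at the exit composition, giving r_N = 0.2089 and r_P = 0.1633 (each k·C_M^n at C_M = 1.547).
Fraction of consumed M going to N: r_N/(r_N+r_P) = 0.5612.
C_N = 0.5612·C_{M0}·X = 0.5612×6.67×0.768 = 2.88 mol/L; Y_N = C_N/C_{M0} = 0.431.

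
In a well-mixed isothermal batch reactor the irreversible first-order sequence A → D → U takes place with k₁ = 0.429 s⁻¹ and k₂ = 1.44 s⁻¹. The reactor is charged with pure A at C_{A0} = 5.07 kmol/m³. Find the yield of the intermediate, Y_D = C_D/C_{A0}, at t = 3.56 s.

The intermediate concentration in a first-order A→B→C sequence is C_D = k₁C_{A0}(e^(−k₁t) − e^(−k₂t))/(k₂−k₁).
e^(−k₁t) = e^(−0.429×3.56) = e^(−1.527) = 0.2171; e^(−k₂t) = e^(−5.126) = 0.005938.
C_D = 0.429×5.07/(1.44−0.429) × (0.2171−0.005938) = 2.151×0.2112 = 0.4544 kmol/m³.
Y_D = C_D/C_{A0} = 0.4544/5.07 = 0.0896.

0.0896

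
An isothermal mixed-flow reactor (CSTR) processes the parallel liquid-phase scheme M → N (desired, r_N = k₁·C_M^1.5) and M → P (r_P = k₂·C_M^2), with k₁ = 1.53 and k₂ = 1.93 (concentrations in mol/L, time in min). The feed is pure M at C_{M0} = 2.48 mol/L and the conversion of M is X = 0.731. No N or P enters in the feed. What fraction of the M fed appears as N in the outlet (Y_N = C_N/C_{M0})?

0.360

Exit C_M = C_{M0}(1−X) = 2.48×0.269 = 0.6671 mol/L.
In a CSTR the entire volume is at exit conditions, so r_N = 1.53×0.6671^1.5 = 0.8337 and r_P = 1.93×0.6671^2 = 0.8589.
Fraction of consumed M going to N: r_N/(r_N+r_P) = 0.4925.
C_N = 0.4925·C_{M0}·X = 0.4925×2.48×0.731 = 0.893 mol/L; Y_N = C_N/C_{M0} = 0.360.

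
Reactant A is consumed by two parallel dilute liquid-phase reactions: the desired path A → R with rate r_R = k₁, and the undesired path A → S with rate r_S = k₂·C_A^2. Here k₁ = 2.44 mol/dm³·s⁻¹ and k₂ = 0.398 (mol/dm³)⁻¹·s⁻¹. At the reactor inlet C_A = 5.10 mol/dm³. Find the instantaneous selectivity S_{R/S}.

0.236

S_{R/S} = r_R/r_S = (k₁)/(k₂·C_A^2) = (k₁/k₂)·C_A^-2.
= (2.44) / (0.398×5.100^2) = 2.440/10.35 = 0.236.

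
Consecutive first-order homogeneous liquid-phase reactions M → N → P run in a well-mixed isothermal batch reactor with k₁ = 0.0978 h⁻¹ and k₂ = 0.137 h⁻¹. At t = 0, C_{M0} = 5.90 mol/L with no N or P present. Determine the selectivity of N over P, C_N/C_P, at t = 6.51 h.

1.71

The intermediate concentration in a first-order A→B→C sequence is C_N = k₁C_{M0}(e^(−k₁t) − e^(−k₂t))/(k₂−k₁).
e^(−k₁t) = e^(−0.0978×6.51) = e^(−0.6367) = 0.5290; e^(−k₂t) = e^(−0.8919) = 0.4099.
C_N = 0.0978×5.90/(0.137−0.0978) × (0.5290−0.4099) = 14.72×0.1192 = 1.754 mol/L.
C_M = C_{M0}e^(−k₁t) = 3.121 mol/L, so C_P = C_{M0}−C_M−C_N = 1.025 mol/L; C_N/C_P = 1.71.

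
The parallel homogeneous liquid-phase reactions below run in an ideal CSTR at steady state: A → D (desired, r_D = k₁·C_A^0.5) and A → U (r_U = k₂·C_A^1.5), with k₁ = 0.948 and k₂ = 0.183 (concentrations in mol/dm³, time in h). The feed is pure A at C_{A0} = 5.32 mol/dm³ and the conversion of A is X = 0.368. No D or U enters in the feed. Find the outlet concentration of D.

1.19 mol/dm³

Exit C_A = C_{A0}(1−X) = 5.32×0.632 = 3.362 mol/dm³.
A CSTR operates uniformly at the exit composition, giving r_D = 1.738 and r_U = 1.128 (each k·C_A^n at C_A = 3.362).
Fraction of consumed A going to D: r_D/(r_D+r_U) = 0.6064.
C_D = 0.6064·C_{A0}·X = 0.6064×5.32×0.368 = 1.19 mol/dm³.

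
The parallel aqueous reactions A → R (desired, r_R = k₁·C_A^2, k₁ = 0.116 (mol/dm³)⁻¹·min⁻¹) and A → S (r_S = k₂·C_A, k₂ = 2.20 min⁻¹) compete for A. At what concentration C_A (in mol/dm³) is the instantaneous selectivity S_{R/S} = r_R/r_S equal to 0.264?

S_{R/S} = (k₁/k₂)·C_A ⇒ C_A = S·k₂/k₁.
= 0.264×2.20/0.116 = 5.01 mol/dm³.

5.01 mol/dm³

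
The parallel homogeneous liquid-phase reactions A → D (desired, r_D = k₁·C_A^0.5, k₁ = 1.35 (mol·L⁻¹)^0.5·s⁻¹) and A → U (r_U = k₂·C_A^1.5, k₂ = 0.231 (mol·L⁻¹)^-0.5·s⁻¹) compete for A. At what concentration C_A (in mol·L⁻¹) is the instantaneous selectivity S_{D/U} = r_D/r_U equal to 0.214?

S_{D/U} = (k₁/k₂)·C_A⁻¹ ⇒ C_A = (S·k₂/k₁)^(-1).
= (0.214×0.231/1.35)^(-1) = (0.03662)^(-1) = 27.3 mol·L⁻¹.

27.3 mol·L⁻¹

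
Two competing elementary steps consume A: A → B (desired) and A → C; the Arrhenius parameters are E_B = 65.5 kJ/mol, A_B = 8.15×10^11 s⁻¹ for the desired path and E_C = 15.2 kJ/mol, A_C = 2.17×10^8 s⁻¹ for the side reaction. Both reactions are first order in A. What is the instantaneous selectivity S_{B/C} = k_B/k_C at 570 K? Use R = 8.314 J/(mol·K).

Since both paths have the same order in A, the concentration cancels and S_{B/C} = k_B/k_C = (A_B/A_C)·exp[(E_C−E_B)/(RT)].
(E_C−E_B)/(RT) = (15.2−65.5)×10³/(8.314×570) = -50300/4739 = -10.61.
k_B/k_C = (8.15×10^11/2.17×10^8)·exp(-10.61) = 3756 × 2.457×10^-5 = 0.0923.

0.0923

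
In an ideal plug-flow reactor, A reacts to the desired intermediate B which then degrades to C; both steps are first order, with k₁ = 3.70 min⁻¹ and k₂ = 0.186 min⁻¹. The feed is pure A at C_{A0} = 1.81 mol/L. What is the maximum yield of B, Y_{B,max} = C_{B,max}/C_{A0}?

At the optimum, C_{B,max}/C_{A0} = (k₁/k₂)^[k₂/(k₂−k₁)].
= (3.70/0.186)^(0.186/(0.186−3.70)) = (19.89)^(-0.05293) = 0.8536.

0.854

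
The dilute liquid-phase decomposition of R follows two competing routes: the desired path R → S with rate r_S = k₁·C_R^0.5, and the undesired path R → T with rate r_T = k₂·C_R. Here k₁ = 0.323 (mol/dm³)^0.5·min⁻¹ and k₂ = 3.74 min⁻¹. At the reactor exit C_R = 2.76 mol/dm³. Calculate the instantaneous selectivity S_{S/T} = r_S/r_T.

S_{S/T} = r_S/r_T = (k₁·C_R^0.5)/(k₂·C_R) = (k₁/k₂)·C_R^-0.5.
= (0.323×2.760^0.5) / (3.74×2.760) = 0.5366/10.32 = 0.0520.
The undesired path is higher order in R, so low C_R (CSTR or dilute feed) favours S.

0.0520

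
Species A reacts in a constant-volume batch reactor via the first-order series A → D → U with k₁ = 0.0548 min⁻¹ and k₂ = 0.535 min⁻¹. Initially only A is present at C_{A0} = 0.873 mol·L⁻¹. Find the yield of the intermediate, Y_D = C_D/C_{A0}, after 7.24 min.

For first-order series with pure A initially, C_D(t) = k₁C_{A0}/(k₂−k₁)·(e^(−k₁t) − e^(−k₂t)).
e^(−k₁t) = e^(−0.0548×7.24) = e^(−0.3968) = 0.6725; e^(−k₂t) = e^(−3.873) = 0.02079.
C_D = 0.0548×0.873/(0.535−0.0548) × (0.6725−0.02079) = 0.09963×0.6517 = 0.06493 mol·L⁻¹.
Y_D = C_D/C_{A0} = 0.06493/0.873 = 0.0744.

0.0744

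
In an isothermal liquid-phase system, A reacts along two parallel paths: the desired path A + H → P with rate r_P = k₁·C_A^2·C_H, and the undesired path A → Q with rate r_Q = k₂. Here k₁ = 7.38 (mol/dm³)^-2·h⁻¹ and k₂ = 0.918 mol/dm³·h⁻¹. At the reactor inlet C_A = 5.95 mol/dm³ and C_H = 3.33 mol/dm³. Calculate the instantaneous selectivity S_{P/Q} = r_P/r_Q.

948

S_{P/Q} = r_P/r_Q = (k₁·C_A^2·C_H)/(k₂) = (k₁/k₂)·C_A^2·C_H.
= (7.38×5.950^2×3.330) / (0.918) = 870.0/0.9180 = 948.
Since the desired path is higher order in A, keeping C_A high (PFR or concentrated feed) favours P.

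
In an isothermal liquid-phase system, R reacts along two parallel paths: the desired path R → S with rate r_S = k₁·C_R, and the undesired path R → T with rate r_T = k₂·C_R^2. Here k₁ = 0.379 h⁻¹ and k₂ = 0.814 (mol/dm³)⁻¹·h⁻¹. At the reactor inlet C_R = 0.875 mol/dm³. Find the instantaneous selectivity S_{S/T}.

0.532

S_{S/T} = r_S/r_T = (k₁·C_R)/(k₂·C_R^2) = (k₁/k₂)·C_R⁻¹.
= (0.379×0.8750) / (0.814×0.8750^2) = 0.3316/0.6232 = 0.532.
The undesired path is higher order in R, so low C_R (CSTR or dilute feed) favours S.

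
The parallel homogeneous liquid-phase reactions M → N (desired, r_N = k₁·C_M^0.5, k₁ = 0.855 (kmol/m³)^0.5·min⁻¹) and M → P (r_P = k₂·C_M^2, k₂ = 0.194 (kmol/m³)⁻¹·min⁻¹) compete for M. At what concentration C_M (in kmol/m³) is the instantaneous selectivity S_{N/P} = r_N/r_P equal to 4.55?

0.979 kmol/m³

S_{N/P} = (k₁/k₂)·C_M^-1.5 ⇒ C_M = (S·k₂/k₁)^(1/(-1.5)).
= (4.55×0.194/0.855)^(-0.6667) = (1.032)^(-0.6667) = 0.979 kmol/m³.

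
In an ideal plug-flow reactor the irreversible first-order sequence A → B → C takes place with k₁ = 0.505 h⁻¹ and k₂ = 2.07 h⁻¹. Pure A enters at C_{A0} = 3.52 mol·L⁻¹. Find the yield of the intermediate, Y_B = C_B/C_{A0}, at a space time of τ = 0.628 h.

0.147

The intermediate concentration in a first-order A→B→C sequence is C_B = k₁C_{A0}(e^(−k₁τ) − e^(−k₂τ))/(k₂−k₁).
e^(−k₁τ) = e^(−0.505×0.628) = e^(−0.3171) = 0.7282; e^(−k₂τ) = e^(−1.300) = 0.2725.
C_B = 0.505×3.52/(2.07−0.505) × (0.7282−0.2725) = 1.136×0.4557 = 0.5176 mol·L⁻¹.
Y_B = C_B/C_{A0} = 0.5176/3.52 = 0.147.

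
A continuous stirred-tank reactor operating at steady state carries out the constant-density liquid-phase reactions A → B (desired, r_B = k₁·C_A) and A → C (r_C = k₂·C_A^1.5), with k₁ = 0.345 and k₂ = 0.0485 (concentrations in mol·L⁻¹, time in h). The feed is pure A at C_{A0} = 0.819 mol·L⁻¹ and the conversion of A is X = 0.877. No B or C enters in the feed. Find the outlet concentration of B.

Exit C_A = C_{A0}(1−X) = 0.819×0.123 = 0.1007 mol·L⁻¹.
Rates in a CSTR are evaluated at the outlet concentration: r_B = 0.345×0.1007 = 0.03475, r_C = 0.0485×0.1007^1.5 = 0.001551.
Fraction of consumed A going to B: r_B/(r_B+r_C) = 0.9573.
C_B = 0.9573·C_{A0}·X = 0.9573×0.819×0.877 = 0.688 mol·L⁻¹.

0.688 mol·L⁻¹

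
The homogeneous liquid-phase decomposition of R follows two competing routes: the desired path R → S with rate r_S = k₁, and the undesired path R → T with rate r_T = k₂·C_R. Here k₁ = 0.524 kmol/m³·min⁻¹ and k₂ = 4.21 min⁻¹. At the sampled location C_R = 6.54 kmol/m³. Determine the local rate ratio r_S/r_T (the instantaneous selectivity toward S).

0.0190

S_{S/T} = r_S/r_T = (k₁)/(k₂·C_R) = (k₁/k₂)·C_R⁻¹.
= (0.524) / (4.21×6.540) = 0.5240/27.53 = 0.0190.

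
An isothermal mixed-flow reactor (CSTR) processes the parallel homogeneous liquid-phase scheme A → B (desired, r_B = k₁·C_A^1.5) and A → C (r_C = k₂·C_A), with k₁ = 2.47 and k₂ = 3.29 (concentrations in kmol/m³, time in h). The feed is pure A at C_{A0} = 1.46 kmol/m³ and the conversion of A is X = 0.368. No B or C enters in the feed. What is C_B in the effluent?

0.225 kmol/m³

Exit C_A = C_{A0}(1−X) = 1.46×0.632 = 0.9227 kmol/m³.
Rates in a CSTR are evaluated at the outlet concentration: r_B = 2.47×0.9227^1.5 = 2.189, r_C = 3.29×0.9227 = 3.036.
Fraction of consumed A going to B: r_B/(r_B+r_C) = 0.4190.
C_B = 0.4190·C_{A0}·X = 0.4190×1.46×0.368 = 0.225 kmol/m³.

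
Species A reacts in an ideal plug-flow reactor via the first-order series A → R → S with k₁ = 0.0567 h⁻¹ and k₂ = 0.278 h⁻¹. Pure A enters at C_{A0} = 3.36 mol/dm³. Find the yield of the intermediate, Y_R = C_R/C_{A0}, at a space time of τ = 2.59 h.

0.0965

Solving the coupled first-order balances gives C_R(τ) = [k₁/(k₂−k₁)]·C_{A0}·(e^(−k₁τ) − e^(−k₂τ)).
e^(−k₁τ) = e^(−0.0567×2.59) = e^(−0.1469) = 0.8634; e^(−k₂τ) = e^(−0.7200) = 0.4867.
C_R = 0.0567×3.36/(0.278−0.0567) × (0.8634−0.4867) = 0.8609×0.3767 = 0.3243 mol/dm³.
Y_R = C_R/C_{A0} = 0.3243/3.36 = 0.0965.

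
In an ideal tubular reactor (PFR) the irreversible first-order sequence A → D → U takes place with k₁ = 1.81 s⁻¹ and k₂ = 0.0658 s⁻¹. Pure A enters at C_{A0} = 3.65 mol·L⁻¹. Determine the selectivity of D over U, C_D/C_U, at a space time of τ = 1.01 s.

22.9

The intermediate concentration in a first-order A→B→C sequence is C_D = k₁C_{A0}(e^(−k₁τ) − e^(−k₂τ))/(k₂−k₁).
e^(−k₁τ) = e^(−1.81×1.01) = e^(−1.828) = 0.1607; e^(−k₂τ) = e^(−0.06646) = 0.9357.
C_D = 1.81×3.65/(0.0658−1.81) × (0.1607−0.9357) = (-3.788)×(-0.7750) = 2.935 mol·L⁻¹.
C_A = C_{A0}e^(−k₁τ) = 0.5866 mol·L⁻¹, so C_U = C_{A0}−C_A−C_D = 0.1280 mol·L⁻¹; C_D/C_U = 22.9.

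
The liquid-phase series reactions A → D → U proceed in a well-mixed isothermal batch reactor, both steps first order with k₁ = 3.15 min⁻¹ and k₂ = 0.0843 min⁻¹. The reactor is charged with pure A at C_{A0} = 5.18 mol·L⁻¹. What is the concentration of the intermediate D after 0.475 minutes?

Solving the coupled first-order balances gives C_D(t) = [k₁/(k₂−k₁)]·C_{A0}·(e^(−k₁t) − e^(−k₂t)).
e^(−k₁t) = e^(−3.15×0.475) = e^(−1.496) = 0.2240; e^(−k₂t) = e^(−0.04004) = 0.9607.
C_D = 3.15×5.18/(0.0843−3.15) × (0.2240−0.9607) = (-5.322)×(-0.7368) = 3.921 mol·L⁻¹.

3.92 mol·L⁻¹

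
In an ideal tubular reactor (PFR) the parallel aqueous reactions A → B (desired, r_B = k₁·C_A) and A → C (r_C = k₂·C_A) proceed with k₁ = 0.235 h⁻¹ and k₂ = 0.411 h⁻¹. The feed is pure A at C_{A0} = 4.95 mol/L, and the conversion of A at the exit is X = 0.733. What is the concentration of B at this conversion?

1.32 mol/L

C_A = C_{A0}(1−X) = 1.322 mol/L.
Both paths are first order in A, so the instantaneous fraction to B is constant: dC_B/d(−C_A) = k₁/(k₁+k₂) = 0.3638.
C_B = 0.3638·(C_{A0}−C_A) = 0.3638×3.628 = 1.32 mol/L.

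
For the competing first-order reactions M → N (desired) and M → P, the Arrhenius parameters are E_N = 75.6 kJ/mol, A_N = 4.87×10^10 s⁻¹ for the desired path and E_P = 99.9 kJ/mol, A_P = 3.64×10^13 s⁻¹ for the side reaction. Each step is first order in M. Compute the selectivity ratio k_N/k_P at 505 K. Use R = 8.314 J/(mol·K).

Since both paths have the same order in M, the concentration cancels and S_{N/P} = k_N/k_P = (A_N/A_P)·exp[(E_P−E_N)/(RT)].
(E_P−E_N)/(RT) = (99.9−75.6)×10³/(8.314×505) = 24300/4199 = 5.788.
k_N/k_P = (4.87×10^10/3.64×10^13)·exp(5.788) = 0.001338 × 326.3 = 0.437.
Since E_N < E_P, lowering the temperature improves selectivity toward N.

0.437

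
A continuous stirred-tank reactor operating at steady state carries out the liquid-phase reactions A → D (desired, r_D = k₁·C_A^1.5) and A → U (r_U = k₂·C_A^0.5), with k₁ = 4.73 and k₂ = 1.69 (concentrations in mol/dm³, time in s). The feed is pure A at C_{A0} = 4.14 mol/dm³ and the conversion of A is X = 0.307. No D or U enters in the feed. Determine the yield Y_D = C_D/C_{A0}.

Exit C_A = C_{A0}(1−X) = 4.14×0.693 = 2.869 mol/dm³.
Rates in a CSTR are evaluated at the outlet concentration: r_D = 4.73×2.869^1.5 = 22.99, r_U = 1.69×2.869^0.5 = 2.863.
Fraction of consumed A going to D: r_D/(r_D+r_U) = 0.8893.
C_D = 0.8893·C_{A0}·X = 0.8893×4.14×0.307 = 1.13 mol/dm³; Y_D = C_D/C_{A0} = 0.273.

0.273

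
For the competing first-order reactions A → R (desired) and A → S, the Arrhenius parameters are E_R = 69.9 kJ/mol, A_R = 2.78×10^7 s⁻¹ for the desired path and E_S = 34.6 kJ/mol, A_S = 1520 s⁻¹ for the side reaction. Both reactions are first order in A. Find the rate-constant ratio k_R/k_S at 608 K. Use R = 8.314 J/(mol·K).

With equal orders, S_{R/S} = k_R/k_S = (A_R/A_S)·exp[(E_S−E_R)/(RT)].
(E_S−E_R)/(RT) = (34.6−69.9)×10³/(8.314×608) = -35300/5055 = -6.983.
k_R/k_S = (2.78×10^7/1520)·exp(-6.983) = 18289 × 9.272×10^-4 = 17.0.
Since E_R > E_S, raising the temperature improves selectivity toward R.

17.0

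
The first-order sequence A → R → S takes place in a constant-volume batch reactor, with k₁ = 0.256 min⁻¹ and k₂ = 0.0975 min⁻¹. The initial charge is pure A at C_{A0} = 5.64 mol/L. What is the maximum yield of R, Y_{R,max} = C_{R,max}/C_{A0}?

At the optimum, C_{R,max}/C_{A0} = (k₁/k₂)^[k₂/(k₂−k₁)].
= (0.256/0.0975)^(0.0975/(0.0975−0.256)) = (2.626)^(-0.6151) = 0.5522.

0.552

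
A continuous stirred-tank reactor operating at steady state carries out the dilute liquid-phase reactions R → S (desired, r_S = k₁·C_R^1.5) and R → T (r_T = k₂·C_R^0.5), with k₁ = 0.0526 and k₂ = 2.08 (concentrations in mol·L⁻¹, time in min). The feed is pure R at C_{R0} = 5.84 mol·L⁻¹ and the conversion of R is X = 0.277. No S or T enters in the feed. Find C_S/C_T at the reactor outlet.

0.107

Exit C_R = C_{R0}(1−X) = 5.84×0.723 = 4.222 mol·L⁻¹.
A CSTR operates uniformly at the exit composition, giving r_S = 0.4564 and r_T = 4.274 (each k·C_R^n at C_R = 4.222).
Overall selectivity = C_S/C_T = r_Sτ/(r_Tτ) = r_S/r_T = 0.107.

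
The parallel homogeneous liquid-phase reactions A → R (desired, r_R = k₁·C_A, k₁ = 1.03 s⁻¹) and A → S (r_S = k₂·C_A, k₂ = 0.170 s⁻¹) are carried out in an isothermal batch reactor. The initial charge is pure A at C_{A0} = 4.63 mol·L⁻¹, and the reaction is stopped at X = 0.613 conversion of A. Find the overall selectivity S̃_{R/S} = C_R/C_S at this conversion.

6.06

C_A = C_{A0}(1−X) = 1.792 mol·L⁻¹.
Both paths are first order in A, so the instantaneous fraction to R is constant: dC_R/d(−C_A) = k₁/(k₁+k₂) = 0.8583.
C_R = 0.8583·(C_{A0}−C_A) = 0.8583×2.838 = 2.44 mol·L⁻¹.
C_S = (C_{A0}−C_A)−C_R = 0.4021 mol·L⁻¹; S̃_{R/S} = 2.436/0.4021 = 6.06.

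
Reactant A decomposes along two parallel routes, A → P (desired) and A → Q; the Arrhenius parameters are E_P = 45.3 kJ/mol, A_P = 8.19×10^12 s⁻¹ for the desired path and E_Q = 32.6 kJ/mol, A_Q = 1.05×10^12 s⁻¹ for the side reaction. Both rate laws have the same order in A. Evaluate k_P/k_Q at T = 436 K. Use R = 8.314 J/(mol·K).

0.235

k_P/k_Q = (A_P/A_Q)·exp[−(E_P−E_Q)/(RT)] = (A_P/A_Q)·exp[(E_Q−E_P)/(RT)].
(E_Q−E_P)/(RT) = (32.6−45.3)×10³/(8.314×436) = -12700/3625 = -3.504.
k_P/k_Q = (8.19×10^12/1.05×10^12)·exp(-3.504) = 7.800 × 0.03009 = 0.235.
Since E_P > E_Q, raising the temperature improves selectivity toward P.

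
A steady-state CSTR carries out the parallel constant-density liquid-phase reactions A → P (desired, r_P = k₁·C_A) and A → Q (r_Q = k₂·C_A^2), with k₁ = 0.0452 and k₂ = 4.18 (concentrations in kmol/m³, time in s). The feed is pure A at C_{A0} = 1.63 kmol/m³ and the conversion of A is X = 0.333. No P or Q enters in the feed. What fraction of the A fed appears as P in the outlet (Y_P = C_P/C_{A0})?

Exit C_A = C_{A0}(1−X) = 1.63×0.667 = 1.087 kmol/m³.
A CSTR operates uniformly at the exit composition, giving r_P = 0.04914 and r_Q = 4.941 (each k·C_A^n at C_A = 1.087).
Fraction of consumed A going to P: r_P/(r_P+r_Q) = 0.009848.
C_P = 0.009848·C_{A0}·X = 0.009848×1.63×0.333 = 0.00535 kmol/m³; Y_P = C_P/C_{A0} = 0.00328.

0.00328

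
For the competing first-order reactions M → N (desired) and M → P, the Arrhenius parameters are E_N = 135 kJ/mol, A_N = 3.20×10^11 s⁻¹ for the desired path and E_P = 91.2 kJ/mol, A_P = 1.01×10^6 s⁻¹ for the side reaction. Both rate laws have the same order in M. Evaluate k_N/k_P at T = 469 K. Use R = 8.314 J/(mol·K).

k_N/k_P = (A_N/A_P)·exp[−(E_N−E_P)/(RT)] = (A_N/A_P)·exp[(E_P−E_N)/(RT)].
(E_P−E_N)/(RT) = (91.2−135)×10³/(8.314×469) = -43800/3899 = -11.23.
k_N/k_P = (3.20×10^11/1.01×10^6)·exp(-11.23) = 3.168×10^5 × 1.323×10^-5 = 4.19.

4.19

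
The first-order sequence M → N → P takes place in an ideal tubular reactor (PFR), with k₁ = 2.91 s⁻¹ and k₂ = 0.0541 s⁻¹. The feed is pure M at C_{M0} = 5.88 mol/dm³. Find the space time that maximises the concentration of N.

1.40 s

For first-order series the maximum of C_N occurs at τ_opt = ln(k₂/k₁)/(k₂−k₁).
= ln(0.0541/2.91)/(0.0541−2.91) = ln(0.01859)/-2.856 = -3.985/-2.856 = 1.40 s.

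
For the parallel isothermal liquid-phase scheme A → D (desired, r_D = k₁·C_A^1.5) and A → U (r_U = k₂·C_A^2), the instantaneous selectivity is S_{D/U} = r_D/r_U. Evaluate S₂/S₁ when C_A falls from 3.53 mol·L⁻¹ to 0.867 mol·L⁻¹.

2.02

S_{D/U} = (k₁/k₂)·C_A^-0.5, so S₂/S₁ = (C_{A,2}/C_{A,1})^-0.5.
= (0.867/3.53)^(-0.5) = (0.2456)^(-0.5) = 2.02.
Selectivity toward D rises as C_A falls — low-concentration operation is favoured.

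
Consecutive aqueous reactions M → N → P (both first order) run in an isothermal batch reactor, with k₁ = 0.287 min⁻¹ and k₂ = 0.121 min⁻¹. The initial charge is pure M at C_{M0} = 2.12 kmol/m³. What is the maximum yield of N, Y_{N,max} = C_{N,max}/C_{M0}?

For a first-order series the maximum intermediate yield is C_{N,max}/C_{M0} = (k₁/k₂)^[k₂/(k₂−k₁)].
= (0.287/0.121)^(0.121/(0.121−0.287)) = (2.372)^(-0.7289) = 0.5328.

0.533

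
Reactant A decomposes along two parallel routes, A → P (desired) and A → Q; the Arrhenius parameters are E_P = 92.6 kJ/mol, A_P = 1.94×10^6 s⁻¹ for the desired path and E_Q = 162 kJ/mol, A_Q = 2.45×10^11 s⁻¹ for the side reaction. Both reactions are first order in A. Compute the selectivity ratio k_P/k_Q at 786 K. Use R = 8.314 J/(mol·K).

Since both paths have the same order in A, the concentration cancels and S_{P/Q} = k_P/k_Q = (A_P/A_Q)·exp[(E_Q−E_P)/(RT)].
(E_Q−E_P)/(RT) = (162−92.6)×10³/(8.314×786) = 69400/6535 = 10.62.
k_P/k_Q = (1.94×10^6/2.45×10^11)·exp(10.62) = 7.918×10^-6 × 40948 = 0.324.
Since E_P < E_Q, lowering the temperature improves selectivity toward P.

0.324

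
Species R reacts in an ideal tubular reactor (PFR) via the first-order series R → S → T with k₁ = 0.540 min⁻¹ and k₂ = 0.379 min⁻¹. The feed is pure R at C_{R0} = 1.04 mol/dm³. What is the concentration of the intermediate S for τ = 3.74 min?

Solving the coupled first-order balances gives C_S(τ) = [k₁/(k₂−k₁)]·C_{R0}·(e^(−k₁τ) − e^(−k₂τ)).
e^(−k₁τ) = e^(−0.540×3.74) = e^(−2.020) = 0.1327; e^(−k₂τ) = e^(−1.417) = 0.2423.
C_S = 0.540×1.04/(0.379−0.540) × (0.1327−0.2423) = (-3.488)×(-0.1096) = 0.3824 mol/dm³.

0.382 mol/dm³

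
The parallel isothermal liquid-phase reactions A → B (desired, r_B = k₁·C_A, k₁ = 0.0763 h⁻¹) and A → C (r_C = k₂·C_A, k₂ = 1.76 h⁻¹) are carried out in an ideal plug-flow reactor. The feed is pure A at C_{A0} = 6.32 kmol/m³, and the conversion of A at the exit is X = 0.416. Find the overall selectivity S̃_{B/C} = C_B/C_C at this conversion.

0.0434

C_A = C_{A0}(1−X) = 3.691 kmol/m³.
Both paths are first order in A, so the instantaneous fraction to B is constant: dC_B/d(−C_A) = k₁/(k₁+k₂) = 0.04155.
C_B = 0.04155·(C_{A0}−C_A) = 0.04155×2.629 = 0.109 kmol/m³.
C_C = (C_{A0}−C_A)−C_B = 2.520 kmol/m³; S̃_{B/C} = 0.1092/2.520 = 0.0434.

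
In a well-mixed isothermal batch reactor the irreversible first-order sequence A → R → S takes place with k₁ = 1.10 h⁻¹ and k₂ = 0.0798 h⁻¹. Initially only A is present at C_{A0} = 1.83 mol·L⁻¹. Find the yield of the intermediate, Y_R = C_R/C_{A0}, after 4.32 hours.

0.755

Solving the coupled first-order balances gives C_R(t) = [k₁/(k₂−k₁)]·C_{A0}·(e^(−k₁t) − e^(−k₂t)).
e^(−k₁t) = e^(−1.10×4.32) = e^(−4.752) = 0.008634; e^(−k₂t) = e^(−0.3447) = 0.7084.
C_R = 1.10×1.83/(0.0798−1.10) × (0.008634−0.7084) = (-1.973)×(-0.6998) = 1.381 mol·L⁻¹.
Y_R = C_R/C_{A0} = 1.381/1.83 = 0.755.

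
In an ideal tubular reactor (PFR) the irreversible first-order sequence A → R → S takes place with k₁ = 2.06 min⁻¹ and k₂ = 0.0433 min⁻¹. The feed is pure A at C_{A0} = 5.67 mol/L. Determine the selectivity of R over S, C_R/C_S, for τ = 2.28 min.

12.3

For first-order series with pure A initially, C_R(τ) = k₁C_{A0}/(k₂−k₁)·(e^(−k₁τ) − e^(−k₂τ)).
e^(−k₁τ) = e^(−2.06×2.28) = e^(−4.697) = 0.009124; e^(−k₂τ) = e^(−0.09872) = 0.9060.
C_R = 2.06×5.67/(0.0433−2.06) × (0.009124−0.9060) = (-5.792)×(-0.8969) = 5.194 mol/L.
C_A = C_{A0}e^(−k₁τ) = 0.05174 mol/L, so C_S = C_{A0}−C_A−C_R = 0.4238 mol/L; C_R/C_S = 12.3.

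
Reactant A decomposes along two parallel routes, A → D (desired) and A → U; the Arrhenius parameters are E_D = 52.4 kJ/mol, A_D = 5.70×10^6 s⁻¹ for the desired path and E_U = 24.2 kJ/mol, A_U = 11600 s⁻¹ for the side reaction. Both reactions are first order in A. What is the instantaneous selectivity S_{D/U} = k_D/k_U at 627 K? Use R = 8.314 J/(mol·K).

With equal orders, S_{D/U} = k_D/k_U = (A_D/A_U)·exp[(E_U−E_D)/(RT)].
(E_U−E_D)/(RT) = (24.2−52.4)×10³/(8.314×627) = -28200/5213 = -5.410.
k_D/k_U = (5.70×10^6/11600)·exp(-5.410) = 491.4 × 0.004473 = 2.20.
Since E_D > E_U, raising the temperature improves selectivity toward D.

2.20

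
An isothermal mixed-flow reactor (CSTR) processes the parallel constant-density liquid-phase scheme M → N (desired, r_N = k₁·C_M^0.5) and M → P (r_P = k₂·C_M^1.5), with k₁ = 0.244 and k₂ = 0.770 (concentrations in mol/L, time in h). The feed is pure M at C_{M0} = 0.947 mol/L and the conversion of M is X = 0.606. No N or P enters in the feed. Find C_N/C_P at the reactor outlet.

Exit C_M = C_{M0}(1−X) = 0.947×0.394 = 0.3731 mol/L.
In a CSTR the entire volume is at exit conditions, so r_N = 0.244×0.3731^0.5 = 0.1490 and r_P = 0.770×0.3731^1.5 = 0.1755.
Overall selectivity = C_N/C_P = r_Nτ/(r_Pτ) = r_N/r_P = 0.849.

0.849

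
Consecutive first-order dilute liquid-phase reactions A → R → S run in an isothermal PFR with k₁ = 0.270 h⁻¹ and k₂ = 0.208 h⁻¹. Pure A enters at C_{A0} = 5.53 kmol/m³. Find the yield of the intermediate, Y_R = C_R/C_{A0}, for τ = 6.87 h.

0.362

For first-order series with pure A initially, C_R(τ) = k₁C_{A0}/(k₂−k₁)·(e^(−k₁τ) − e^(−k₂τ)).
e^(−k₁τ) = e^(−0.270×6.87) = e^(−1.855) = 0.1565; e^(−k₂τ) = e^(−1.429) = 0.2396.
C_R = 0.270×5.53/(0.208−0.270) × (0.1565−0.2396) = (-24.08)×(-0.08309) = 2.001 kmol/m³.
Y_R = C_R/C_{A0} = 2.001/5.53 = 0.362.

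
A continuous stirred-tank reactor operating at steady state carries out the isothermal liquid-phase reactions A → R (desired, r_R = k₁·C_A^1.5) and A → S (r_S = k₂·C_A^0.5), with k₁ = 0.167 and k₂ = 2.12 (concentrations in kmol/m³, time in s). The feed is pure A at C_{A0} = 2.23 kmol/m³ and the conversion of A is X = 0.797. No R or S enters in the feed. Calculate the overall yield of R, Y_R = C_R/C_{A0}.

0.0274

Exit C_A = C_{A0}(1−X) = 2.23×0.203 = 0.4527 kmol/m³.
A CSTR operates uniformly at the exit composition, giving r_R = 0.05086 and r_S = 1.426 (each k·C_A^n at C_A = 0.4527).
Fraction of consumed A going to R: r_R/(r_R+r_S) = 0.03443.
C_R = 0.03443·C_{A0}·X = 0.03443×2.23×0.797 = 0.0612 kmol/m³; Y_R = C_R/C_{A0} = 0.0274.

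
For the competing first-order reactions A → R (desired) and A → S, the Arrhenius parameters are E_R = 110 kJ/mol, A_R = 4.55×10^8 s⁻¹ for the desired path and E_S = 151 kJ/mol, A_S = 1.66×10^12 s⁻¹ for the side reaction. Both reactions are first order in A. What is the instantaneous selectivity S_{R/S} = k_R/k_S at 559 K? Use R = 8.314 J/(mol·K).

Since both paths have the same order in A, the concentration cancels and S_{R/S} = k_R/k_S = (A_R/A_S)·exp[(E_S−E_R)/(RT)].
(E_S−E_R)/(RT) = (151−110)×10³/(8.314×559) = 41000/4648 = 8.822.
k_R/k_S = (4.55×10^8/1.66×10^12)·exp(8.822) = 2.741×10^-4 × 6781 = 1.86.
Since E_R < E_S, lowering the temperature improves selectivity toward R.

1.86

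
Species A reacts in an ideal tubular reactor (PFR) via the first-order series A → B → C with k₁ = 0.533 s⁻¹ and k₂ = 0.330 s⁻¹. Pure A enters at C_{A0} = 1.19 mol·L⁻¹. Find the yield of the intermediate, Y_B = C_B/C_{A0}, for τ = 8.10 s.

Solving the coupled first-order balances gives C_B(τ) = [k₁/(k₂−k₁)]·C_{A0}·(e^(−k₁τ) − e^(−k₂τ)).
e^(−k₁τ) = e^(−0.533×8.10) = e^(−4.317) = 0.01334; e^(−k₂τ) = e^(−2.673) = 0.06904.
C_B = 0.533×1.19/(0.330−0.533) × (0.01334−0.06904) = (-3.124)×(-0.05571) = 0.1741 mol·L⁻¹.
Y_B = C_B/C_{A0} = 0.1741/1.19 = 0.146.

0.146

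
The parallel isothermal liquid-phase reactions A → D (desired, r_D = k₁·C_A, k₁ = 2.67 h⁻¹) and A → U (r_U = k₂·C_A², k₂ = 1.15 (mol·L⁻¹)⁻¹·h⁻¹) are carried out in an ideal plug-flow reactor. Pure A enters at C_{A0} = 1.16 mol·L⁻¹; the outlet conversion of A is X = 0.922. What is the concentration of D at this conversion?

C_A = C_{A0}(1−X) = 0.09048 mol·L⁻¹.
Along a PFR/batch, dC_D/dC_A = −r_D/(r_D+r_U) = −k₁/(k₁+k₂·C_A).
Integrating from C_{A0} to C_A: C_D = (2.67/1.15)·ln[(2.67+1.15·1.16)/(2.67+1.15·0.0905)] = 2.322·ln(4.004/2.774) = 0.8520 mol·L⁻¹.

0.852 mol·L⁻¹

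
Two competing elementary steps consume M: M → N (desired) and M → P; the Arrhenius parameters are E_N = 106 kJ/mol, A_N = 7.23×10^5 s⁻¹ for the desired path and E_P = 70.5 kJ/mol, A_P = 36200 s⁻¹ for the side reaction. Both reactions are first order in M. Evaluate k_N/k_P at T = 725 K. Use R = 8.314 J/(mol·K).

With equal orders, S_{N/P} = k_N/k_P = (A_N/A_P)·exp[(E_P−E_N)/(RT)].
(E_P−E_N)/(RT) = (70.5−106)×10³/(8.314×725) = -35500/6028 = -5.890.
k_N/k_P = (7.23×10^5/36200)·exp(-5.890) = 19.97 × 0.002768 = 0.0553.
Since E_N > E_P, raising the temperature improves selectivity toward N.

0.0553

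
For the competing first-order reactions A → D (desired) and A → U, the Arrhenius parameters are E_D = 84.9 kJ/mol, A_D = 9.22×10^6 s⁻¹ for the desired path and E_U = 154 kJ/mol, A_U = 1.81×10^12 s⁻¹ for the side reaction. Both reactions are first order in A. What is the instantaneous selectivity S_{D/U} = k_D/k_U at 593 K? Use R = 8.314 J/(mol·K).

With equal orders, S_{D/U} = k_D/k_U = (A_D/A_U)·exp[(E_U−E_D)/(RT)].
(E_U−E_D)/(RT) = (154−84.9)×10³/(8.314×593) = 69100/4930 = 14.02.
k_D/k_U = (9.22×10^6/1.81×10^12)·exp(14.02) = 5.094×10^-6 × 1.222×10^6 = 6.22.
Since E_D < E_U, lowering the temperature improves selectivity toward D.

6.22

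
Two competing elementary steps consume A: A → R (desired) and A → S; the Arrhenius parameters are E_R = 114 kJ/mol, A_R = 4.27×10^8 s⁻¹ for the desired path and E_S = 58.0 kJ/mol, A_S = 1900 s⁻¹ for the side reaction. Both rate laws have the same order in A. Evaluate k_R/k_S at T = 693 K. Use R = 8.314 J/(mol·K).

13.5

Since both paths have the same order in A, the concentration cancels and S_{R/S} = k_R/k_S = (A_R/A_S)·exp[(E_S−E_R)/(RT)].
(E_S−E_R)/(RT) = (58.0−114)×10³/(8.314×693) = -56000/5762 = -9.720.
k_R/k_S = (4.27×10^8/1900)·exp(-9.720) = 2.247×10^5 × 6.010×10^-5 = 13.5.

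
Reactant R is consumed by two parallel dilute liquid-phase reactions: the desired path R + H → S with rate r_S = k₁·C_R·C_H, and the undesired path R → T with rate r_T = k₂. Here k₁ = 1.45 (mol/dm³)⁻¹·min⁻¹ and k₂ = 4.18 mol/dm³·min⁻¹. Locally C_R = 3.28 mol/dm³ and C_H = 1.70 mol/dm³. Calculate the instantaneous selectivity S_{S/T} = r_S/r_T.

S_{S/T} = r_S/r_T = (k₁·C_R·C_H)/(k₂) = (k₁/k₂)·C_R·C_H.
= (1.45×3.280×1.700) / (4.18) = 8.085/4.180 = 1.93.
Since the desired path is higher order in R, keeping C_R high (PFR or concentrated feed) favours S.

1.93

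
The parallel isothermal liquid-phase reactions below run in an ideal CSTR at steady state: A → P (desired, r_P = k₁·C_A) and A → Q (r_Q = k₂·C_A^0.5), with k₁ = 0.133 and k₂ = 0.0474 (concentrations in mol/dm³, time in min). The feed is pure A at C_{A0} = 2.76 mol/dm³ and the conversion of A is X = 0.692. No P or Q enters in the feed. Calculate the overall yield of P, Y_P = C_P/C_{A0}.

Exit C_A = C_{A0}(1−X) = 2.76×0.308 = 0.8501 mol/dm³.
Rates in a CSTR are evaluated at the outlet concentration: r_P = 0.133×0.8501 = 0.1131, r_Q = 0.0474×0.8501^0.5 = 0.04370.
Fraction of consumed A going to P: r_P/(r_P+r_Q) = 0.7212.
C_P = 0.7212·C_{A0}·X = 0.7212×2.76×0.692 = 1.38 mol/dm³; Y_P = C_P/C_{A0} = 0.499.

0.499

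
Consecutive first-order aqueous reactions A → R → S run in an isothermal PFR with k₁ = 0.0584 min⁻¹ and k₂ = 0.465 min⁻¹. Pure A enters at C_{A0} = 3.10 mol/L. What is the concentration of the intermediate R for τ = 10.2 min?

0.242 mol/L

For first-order series with pure A initially, C_R(τ) = k₁C_{A0}/(k₂−k₁)·(e^(−k₁τ) − e^(−k₂τ)).
e^(−k₁τ) = e^(−0.0584×10.2) = e^(−0.5957) = 0.5512; e^(−k₂τ) = e^(−4.743) = 0.008712.
C_R = 0.0584×3.10/(0.465−0.0584) × (0.5512−0.008712) = 0.4453×0.5425 = 0.2415 mol/L.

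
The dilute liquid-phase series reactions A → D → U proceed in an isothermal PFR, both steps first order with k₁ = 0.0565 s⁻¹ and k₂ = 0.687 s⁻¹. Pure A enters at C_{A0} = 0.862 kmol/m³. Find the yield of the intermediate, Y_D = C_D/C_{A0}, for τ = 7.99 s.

0.0567

The intermediate concentration in a first-order A→B→C sequence is C_D = k₁C_{A0}(e^(−k₁τ) − e^(−k₂τ))/(k₂−k₁).
e^(−k₁τ) = e^(−0.0565×7.99) = e^(−0.4514) = 0.6367; e^(−k₂τ) = e^(−5.489) = 0.004131.
C_D = 0.0565×0.862/(0.687−0.0565) × (0.6367−0.004131) = 0.07725×0.6326 = 0.04886 kmol/m³.
Y_D = C_D/C_{A0} = 0.04886/0.862 = 0.0567.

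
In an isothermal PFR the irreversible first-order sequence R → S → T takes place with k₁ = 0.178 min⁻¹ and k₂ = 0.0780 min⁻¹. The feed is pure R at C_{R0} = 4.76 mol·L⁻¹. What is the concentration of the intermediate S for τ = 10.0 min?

Solving the coupled first-order balances gives C_S(τ) = [k₁/(k₂−k₁)]·C_{R0}·(e^(−k₁τ) − e^(−k₂τ)).
e^(−k₁τ) = e^(−0.178×10.0) = e^(−1.780) = 0.1686; e^(−k₂τ) = e^(−0.7800) = 0.4584.
C_S = 0.178×4.76/(0.0780−0.178) × (0.1686−0.4584) = (-8.473)×(-0.2898) = 2.455 mol·L⁻¹.

2.46 mol·L⁻¹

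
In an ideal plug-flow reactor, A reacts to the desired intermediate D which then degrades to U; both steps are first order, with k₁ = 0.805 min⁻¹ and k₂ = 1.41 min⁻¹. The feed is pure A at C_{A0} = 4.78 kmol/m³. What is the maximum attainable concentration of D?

1.29 kmol/m³

At the optimum, C_{D,max}/C_{A0} = (k₁/k₂)^[k₂/(k₂−k₁)].
= (0.805/1.41)^(1.41/(1.41−0.805)) = (0.5709)^(2.331) = 0.2708.
C_{D,max} = 0.2708×4.78 = 1.29 kmol/m³.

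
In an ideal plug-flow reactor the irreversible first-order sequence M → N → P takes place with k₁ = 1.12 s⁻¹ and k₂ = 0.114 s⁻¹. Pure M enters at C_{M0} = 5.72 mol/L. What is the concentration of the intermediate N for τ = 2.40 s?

The intermediate concentration in a first-order A→B→C sequence is C_N = k₁C_{M0}(e^(−k₁τ) − e^(−k₂τ))/(k₂−k₁).
e^(−k₁τ) = e^(−1.12×2.40) = e^(−2.688) = 0.06802; e^(−k₂τ) = e^(−0.2736) = 0.7606.
C_N = 1.12×5.72/(0.114−1.12) × (0.06802−0.7606) = (-6.368)×(-0.6926) = 4.411 mol/L.

4.41 mol/L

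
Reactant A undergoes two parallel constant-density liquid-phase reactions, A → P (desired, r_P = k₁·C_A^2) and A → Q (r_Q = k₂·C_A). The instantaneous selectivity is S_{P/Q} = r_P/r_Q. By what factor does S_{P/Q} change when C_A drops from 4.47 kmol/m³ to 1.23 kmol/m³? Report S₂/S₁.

0.275

S_{P/Q} = (k₁/k₂)·C_A, so S₂/S₁ = (C_{A,2}/C_{A,1}).
= 1.23/4.47 = 0.275.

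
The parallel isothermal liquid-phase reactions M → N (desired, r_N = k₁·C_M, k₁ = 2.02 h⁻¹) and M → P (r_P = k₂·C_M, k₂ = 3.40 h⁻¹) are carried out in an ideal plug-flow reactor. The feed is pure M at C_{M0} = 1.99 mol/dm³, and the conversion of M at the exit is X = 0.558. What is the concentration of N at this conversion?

C_M = C_{M0}(1−X) = 0.8796 mol/dm³.
Both paths are first order in M, so the instantaneous fraction to N is constant: dC_N/d(−C_M) = k₁/(k₁+k₂) = 0.3727.
C_N = 0.3727·(C_{M0}−C_M) = 0.3727×1.110 = 0.414 mol/dm³.

0.414 mol/dm³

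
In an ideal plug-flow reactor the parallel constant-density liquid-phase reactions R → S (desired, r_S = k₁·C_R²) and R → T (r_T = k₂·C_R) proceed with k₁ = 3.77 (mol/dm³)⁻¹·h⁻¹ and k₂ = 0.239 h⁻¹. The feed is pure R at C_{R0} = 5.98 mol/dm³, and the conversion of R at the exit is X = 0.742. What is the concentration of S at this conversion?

C_R = C_{R0}(1−X) = 1.543 mol/dm³.
Along a PFR/batch, dC_T/dC_R = −r_T/(r_S+r_T) = −k₂/(k₂+k₁·C_R).
Integrating from C_{R0} to C_R: C_T = (0.239/3.77)·ln[(0.239+3.77·5.98)/(0.239+3.77·1.54)] = 0.06340·ln(22.78/6.056) = 0.08400 mol/dm³.
Then C_S = (C_{R0}−C_R) − C_T = 4.437 − 0.08400 = 4.353 mol/dm³.

4.35 mol/dm³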